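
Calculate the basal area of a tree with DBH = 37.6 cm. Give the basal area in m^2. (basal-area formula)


Formula: BA = pi * (DBH/2)^2 / 10000  (cm^2 to m^2)
Radius = DBH/2 = 37.6/2 = 18.8 cm
BA = pi * 18.8^2 / 10000
   = 1110.3645 cm^2 / 10000
   = 0.111 m^2

0.111


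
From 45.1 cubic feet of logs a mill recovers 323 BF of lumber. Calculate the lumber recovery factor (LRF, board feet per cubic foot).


Formula: LRF = Lumber Output (BF) / Log Input (ft^3)
LRF = 323 BF / 45.1 ft^3
LRF = 7.16 BF/ft^3

7.16


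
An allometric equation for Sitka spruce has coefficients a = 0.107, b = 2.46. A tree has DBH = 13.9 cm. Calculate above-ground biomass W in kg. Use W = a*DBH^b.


Formula: W = a * DBH^b  (allometric power law)
DBH^b = 13.9^2.46 = 648.3603
W = 0.107 * 648.3603 = 69.4 kg

69.4


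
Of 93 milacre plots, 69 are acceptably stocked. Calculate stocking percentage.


Formula: Stocking % = stocked plots / total plots * 100
Stocking = 69 / 93 * 100
Stocking = 0.7419 * 100 = 74.2%

74.2


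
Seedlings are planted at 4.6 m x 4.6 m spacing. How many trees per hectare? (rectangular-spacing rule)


Formula: TPH = 10000 m^2/ha / (spacing_x * spacing_y)
Area per tree = 4.6 m * 4.6 m = 21.16 m^2
TPH = 10000 / 21.16 = 473 trees/ha

473


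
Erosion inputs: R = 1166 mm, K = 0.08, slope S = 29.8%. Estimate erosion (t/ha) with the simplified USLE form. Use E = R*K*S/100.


Formula: E = R * K * S / 100  (simplified USLE)
R * K = 1166 * 0.08 = 93.28
E = 93.28 * 29.8 / 100 = 27.8 t/ha

27.8


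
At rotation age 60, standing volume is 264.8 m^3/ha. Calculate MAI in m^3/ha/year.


Formula: MAI = Total Volume / Stand Age
MAI = 264.8 m^3/ha / 60 years
MAI = 4.41 m^3/ha/year

4.41


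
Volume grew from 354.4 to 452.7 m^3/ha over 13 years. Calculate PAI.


Formula: PAI = (V_T2 - V_T1) / (T2 - T1)
Volume increment = 452.7 - 354.4 = 98.3 m^3/ha
PAI = 98.3 / 13 = 7.56 m^3/ha/year

7.56


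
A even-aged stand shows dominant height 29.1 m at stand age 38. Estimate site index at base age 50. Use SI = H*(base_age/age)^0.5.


Formula: SI = H_dom * (base_age / age)^0.5
Age ratio = 50 / 38 = 1.31579
sqrt(age_ratio) = 1.14708
SI = 29.1 * 1.14708 = 33.4 m

33.4


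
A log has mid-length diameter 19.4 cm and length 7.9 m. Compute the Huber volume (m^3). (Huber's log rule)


Huber: V = Am * L,  Am = pi*(Dm/200)^2
Am = pi*(19.4/200)^2 = 0.029559 m^2
V = 0.029559*7.9 = 0.2335 m^3

0.2335


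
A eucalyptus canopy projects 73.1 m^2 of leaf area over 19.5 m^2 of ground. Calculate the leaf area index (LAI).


Formula: LAI = total leaf area / ground area  (dimensionless)
LAI = 73.1 m^2 / 19.5 m^2
LAI = 3.75

3.75


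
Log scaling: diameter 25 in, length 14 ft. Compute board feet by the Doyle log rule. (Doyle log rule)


Doyle: BF = (D - 4)^2 * L / 16
Adjusted diameter = 25 - 4 = 21 in
(D-4)^2 = 21^2 = 441
BF = 441 * 14 / 16 = 386 BF

386


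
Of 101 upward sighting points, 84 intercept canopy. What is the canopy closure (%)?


Formula: Canopy closure = covered points / total points * 100
Closure = 84 / 101 * 100
Closure = 0.8317 * 100 = 83.2%

83.2


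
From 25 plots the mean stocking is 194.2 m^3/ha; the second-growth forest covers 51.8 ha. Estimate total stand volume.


Formula: Total Volume = Mean Volume per ha * Total Area
Total Volume = 194.2 m^3/ha * 51.8 ha
Total Volume = 10060 m^3

10060


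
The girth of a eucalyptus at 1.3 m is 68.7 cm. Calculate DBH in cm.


Formula: DBH = C / pi
DBH = 68.7 / pi
pi = 3.14159...
DBH = 21.9 cm

21.9


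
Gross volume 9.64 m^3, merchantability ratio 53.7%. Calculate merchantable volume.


Formula: MV = V_total * (merchantable_pct / 100)
Merchantable fraction = 53.7% / 100 = 0.537
MV = 9.64 m^3 * 0.537 = 5.177 m^3

5.177


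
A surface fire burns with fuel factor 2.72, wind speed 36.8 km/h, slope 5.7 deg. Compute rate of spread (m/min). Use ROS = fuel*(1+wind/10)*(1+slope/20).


Formula: ROS = fuel * (1 + wind/10) * (1 + slope/20)
Wind factor = 1 + 36.8/10 = 4.68
Slope factor = 1 + 5.7/20 = 1.285
ROS = 2.72 * 4.68 * 1.285 = 16.36 m/min

16.36


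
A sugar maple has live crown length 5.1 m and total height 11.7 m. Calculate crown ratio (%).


Formula: Crown Ratio = (Crown Length / Total Height) * 100
CR = (5.1 m / 11.7 m) * 100
CR = 0.4359 * 100 = 43.6%

43.6


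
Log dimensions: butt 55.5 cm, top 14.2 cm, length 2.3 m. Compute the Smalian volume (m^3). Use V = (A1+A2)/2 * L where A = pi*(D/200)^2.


Smalian: V = (A1 + A2)/2 * L,  A = pi*(D/200)^2
A1 = pi*(55.5/200)^2 = 0.241922 m^2
A2 = pi*(14.2/200)^2 = 0.015837 m^2
V = (0.241922+0.015837)/2*2.3 = 0.2964 m^3

0.2964


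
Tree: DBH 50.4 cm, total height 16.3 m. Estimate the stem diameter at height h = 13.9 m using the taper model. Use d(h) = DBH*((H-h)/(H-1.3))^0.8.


Taper: d(h) = DBH * ((H - h) / (H - 1.3))^0.8
Numerator = H - h = 16.3 - 13.9 = 2.4 m
Denominator = H - 1.3 = 16.3 - 1.3 = 15.0 m
Ratio = 2.4 / 15.0 = 0.16
d = 50.4 * 0.16^0.8 = 11.6 cm

11.6


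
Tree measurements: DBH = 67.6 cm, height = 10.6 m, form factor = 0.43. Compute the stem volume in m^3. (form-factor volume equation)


Formula: V = pi * (DBH/200)^2 * H * ff
Radius = DBH/200 = 67.6/200 = 0.338 m
Radius^2 = 0.338^2 = 0.114244 m^2
V = pi * 0.114244 * 10.6 * 0.43
V = 1.636 m^3

1.636


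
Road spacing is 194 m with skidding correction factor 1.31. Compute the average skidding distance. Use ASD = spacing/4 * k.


Formula: ASD = (spacing / 4) * correction
Uncorrected distance = spacing / 4 = 194 / 4 = 48.5 m
ASD = 48.5 * 1.31 = 64 m

64


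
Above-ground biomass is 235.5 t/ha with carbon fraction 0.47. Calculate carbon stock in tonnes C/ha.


Formula: Carbon Stock = Biomass * Carbon Fraction
C = 235.5 t/ha * 0.47
C = 110.7 t C/ha

110.7


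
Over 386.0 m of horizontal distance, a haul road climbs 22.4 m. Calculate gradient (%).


Formula: Gradient = rise / run * 100
Gradient = 22.4 / 386.0 * 100 = 5.8%

5.8


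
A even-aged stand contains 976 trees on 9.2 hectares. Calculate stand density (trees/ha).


Formula: Stand Density = N_trees / Area_ha
Density = 976 trees / 9.2 ha
Density = 106 trees/ha

106


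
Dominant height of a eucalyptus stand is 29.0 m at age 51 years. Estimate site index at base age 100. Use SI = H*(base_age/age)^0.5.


Formula: SI = H_dom * (base_age / age)^0.5
Age ratio = 100 / 51 = 1.96078
sqrt(age_ratio) = 1.40028
SI = 29.0 * 1.40028 = 40.6 m

40.6


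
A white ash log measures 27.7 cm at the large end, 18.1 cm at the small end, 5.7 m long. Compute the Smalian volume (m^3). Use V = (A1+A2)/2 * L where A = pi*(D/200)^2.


Smalian: V = (A1 + A2)/2 * L,  A = pi*(D/200)^2
A1 = pi*(27.7/200)^2 = 0.060263 m^2
A2 = pi*(18.1/200)^2 = 0.02573 m^2
V = (0.060263+0.02573)/2*5.7 = 0.2451 m^3

0.2451


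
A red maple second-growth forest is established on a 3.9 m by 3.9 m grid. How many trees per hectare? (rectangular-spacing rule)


Formula: TPH = 10000 m^2/ha / (spacing_x * spacing_y)
Area per tree = 3.9 m * 3.9 m = 15.21 m^2
TPH = 10000 / 15.21 = 657 trees/ha

657


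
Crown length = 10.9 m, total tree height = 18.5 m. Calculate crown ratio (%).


Formula: Crown Ratio = (Crown Length / Total Height) * 100
CR = (10.9 m / 18.5 m) * 100
CR = 0.5892 * 100 = 58.9%

58.9


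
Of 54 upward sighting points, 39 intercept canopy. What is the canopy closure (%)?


Formula: Canopy closure = covered points / total points * 100
Closure = 39 / 54 * 100
Closure = 0.7222 * 100 = 72.2%

72.2


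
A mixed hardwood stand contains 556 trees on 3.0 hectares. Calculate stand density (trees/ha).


Formula: Stand Density = N_trees / Area_ha
Density = 556 trees / 3.0 ha
Density = 185 trees/ha

185


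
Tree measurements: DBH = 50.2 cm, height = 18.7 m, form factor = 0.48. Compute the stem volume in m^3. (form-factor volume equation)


Formula: V = pi * (DBH/200)^2 * H * ff
Radius = DBH/200 = 50.2/200 = 0.251 m
Radius^2 = 0.251^2 = 0.063001 m^2
V = pi * 0.063001 * 18.7 * 0.48
V = 1.777 m^3

1.777


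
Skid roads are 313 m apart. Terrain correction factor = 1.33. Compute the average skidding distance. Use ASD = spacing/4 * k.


Formula: ASD = (spacing / 4) * correction
Uncorrected distance = spacing / 4 = 313 / 4 = 78.25 m
ASD = 78.25 * 1.33 = 104 m

104


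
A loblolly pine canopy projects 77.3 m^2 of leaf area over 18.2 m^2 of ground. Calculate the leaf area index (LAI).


Formula: LAI = total leaf area / ground area  (dimensionless)
LAI = 77.3 m^2 / 18.2 m^2
LAI = 4.25

4.25


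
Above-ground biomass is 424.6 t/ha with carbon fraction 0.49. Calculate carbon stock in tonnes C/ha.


Formula: Carbon Stock = Biomass * Carbon Fraction
C = 424.6 t/ha * 0.49
C = 208.1 t C/ha

208.1


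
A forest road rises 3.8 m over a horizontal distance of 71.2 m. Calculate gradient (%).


Formula: Gradient = rise / run * 100
Gradient = 3.8 / 71.2 * 100 = 5.3%

5.3


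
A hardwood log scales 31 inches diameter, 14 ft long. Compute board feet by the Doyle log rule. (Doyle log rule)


Doyle: BF = (D - 4)^2 * L / 16
Adjusted diameter = 31 - 4 = 27 in
(D-4)^2 = 27^2 = 729
BF = 729 * 14 / 16 = 638 BF

638


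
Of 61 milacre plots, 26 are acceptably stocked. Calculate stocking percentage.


Formula: Stocking % = stocked plots / total plots * 100
Stocking = 26 / 61 * 100
Stocking = 0.4262 * 100 = 42.6%

42.6


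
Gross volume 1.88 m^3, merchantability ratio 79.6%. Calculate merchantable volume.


Formula: MV = V_total * (merchantable_pct / 100)
Merchantable fraction = 79.6% / 100 = 0.796
MV = 1.88 m^3 * 0.796 = 1.496 m^3

1.496


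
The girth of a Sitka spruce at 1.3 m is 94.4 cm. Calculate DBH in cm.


Formula: DBH = C / pi
DBH = 94.4 / pi
pi = 3.14159...
DBH = 30.0 cm

30.0


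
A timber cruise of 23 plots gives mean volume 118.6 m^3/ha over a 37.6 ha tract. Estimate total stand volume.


Formula: Total Volume = Mean Volume per ha * Total Area
Total Volume = 118.6 m^3/ha * 37.6 ha
Total Volume = 4459 m^3

4459


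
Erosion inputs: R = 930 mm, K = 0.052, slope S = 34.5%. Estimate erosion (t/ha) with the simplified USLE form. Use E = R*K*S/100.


Formula: E = R * K * S / 100  (simplified USLE)
R * K = 930 * 0.052 = 48.36
E = 48.36 * 34.5 / 100 = 16.68 t/ha

16.68


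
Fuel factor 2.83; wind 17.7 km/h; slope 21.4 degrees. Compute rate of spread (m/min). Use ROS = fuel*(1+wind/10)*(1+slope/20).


Formula: ROS = fuel * (1 + wind/10) * (1 + slope/20)
Wind factor = 1 + 17.7/10 = 2.77
Slope factor = 1 + 21.4/20 = 2.07
ROS = 2.83 * 2.77 * 2.07 = 16.23 m/min

16.23


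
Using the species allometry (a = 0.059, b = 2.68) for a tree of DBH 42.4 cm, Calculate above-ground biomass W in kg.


Formula: W = a * DBH^b  (allometric power law)
DBH^b = 42.4^2.68 = 22979.4958
W = 0.059 * 22979.4958 = 1355.8 kg

1355.8


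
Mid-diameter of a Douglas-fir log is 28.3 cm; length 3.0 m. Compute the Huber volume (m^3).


Huber: V = Am * L,  Am = pi*(Dm/200)^2
Am = pi*(28.3/200)^2 = 0.062902 m^2
V = 0.062902*3.0 = 0.1887 m^3

0.1887


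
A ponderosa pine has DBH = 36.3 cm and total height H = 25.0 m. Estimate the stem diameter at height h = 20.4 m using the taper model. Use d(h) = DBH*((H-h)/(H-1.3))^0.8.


Taper: d(h) = DBH * ((H - h) / (H - 1.3))^0.8
Numerator = H - h = 25.0 - 20.4 = 4.6 m
Denominator = H - 1.3 = 25.0 - 1.3 = 23.7 m
Ratio = 4.6 / 23.7 = 0.19409
d = 36.3 * 0.19409^0.8 = 9.8 cm

9.8


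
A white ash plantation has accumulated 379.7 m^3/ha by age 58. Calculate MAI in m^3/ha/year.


Formula: MAI = Total Volume / Stand Age
MAI = 379.7 m^3/ha / 58 years
MAI = 6.55 m^3/ha/year

6.55


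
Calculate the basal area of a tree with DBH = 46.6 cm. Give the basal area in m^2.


Formula: BA = pi * (DBH/2)^2 / 10000  (cm^2 to m^2)
Radius = DBH/2 = 46.6/2 = 23.3 cm
BA = pi * 23.3^2 / 10000
   = 1705.5392 cm^2 / 10000
   = 0.1706 m^2

0.1706


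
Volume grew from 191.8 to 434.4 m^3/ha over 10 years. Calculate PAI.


Formula: PAI = (V_T2 - V_T1) / (T2 - T1)
Volume increment = 434.4 - 191.8 = 242.6 m^3/ha
PAI = 242.6 / 10 = 24.26 m^3/ha/year

24.26


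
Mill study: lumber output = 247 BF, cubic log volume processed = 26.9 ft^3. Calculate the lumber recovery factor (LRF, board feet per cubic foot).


Formula: LRF = Lumber Output (BF) / Log Input (ft^3)
LRF = 247 BF / 26.9 ft^3
LRF = 9.18 BF/ft^3

9.18


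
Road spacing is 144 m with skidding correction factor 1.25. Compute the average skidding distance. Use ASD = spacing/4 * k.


Formula: ASD = (spacing / 4) * correction
Uncorrected distance = spacing / 4 = 144 / 4 = 36 m
ASD = 36 * 1.25 = 45 m

45


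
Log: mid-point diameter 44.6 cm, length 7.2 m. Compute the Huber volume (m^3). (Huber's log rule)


Huber: V = Am * L,  Am = pi*(Dm/200)^2
Am = pi*(44.6/200)^2 = 0.156228 m^2
V = 0.156228*7.2 = 1.1248 m^3

1.1248


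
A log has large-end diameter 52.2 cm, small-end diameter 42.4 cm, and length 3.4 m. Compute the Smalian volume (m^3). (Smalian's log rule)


Smalian: V = (A1 + A2)/2 * L,  A = pi*(D/200)^2
A1 = pi*(52.2/200)^2 = 0.214008 m^2
A2 = pi*(42.4/200)^2 = 0.141196 m^2
V = (0.214008+0.141196)/2*3.4 = 0.6038 m^3

0.6038


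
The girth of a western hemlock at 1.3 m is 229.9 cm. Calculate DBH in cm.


Formula: DBH = C / pi
DBH = 229.9 / pi
pi = 3.14159...
DBH = 73.2 cm

73.2


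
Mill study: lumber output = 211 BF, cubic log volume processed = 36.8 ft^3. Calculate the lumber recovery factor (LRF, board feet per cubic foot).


Formula: LRF = Lumber Output (BF) / Log Input (ft^3)
LRF = 211 BF / 36.8 ft^3
LRF = 5.73 BF/ft^3

5.73


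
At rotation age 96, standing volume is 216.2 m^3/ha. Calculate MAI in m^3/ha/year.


Formula: MAI = Total Volume / Stand Age
MAI = 216.2 m^3/ha / 96 years
MAI = 2.25 m^3/ha/year

2.25


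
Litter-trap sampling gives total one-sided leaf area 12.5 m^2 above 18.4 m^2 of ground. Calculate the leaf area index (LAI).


Formula: LAI = total leaf area / ground area  (dimensionless)
LAI = 12.5 m^2 / 18.4 m^2
LAI = 0.68

0.68


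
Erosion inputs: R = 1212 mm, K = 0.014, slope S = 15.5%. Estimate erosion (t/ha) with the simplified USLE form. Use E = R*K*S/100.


Formula: E = R * K * S / 100  (simplified USLE)
R * K = 1212 * 0.014 = 16.968
E = 16.968 * 15.5 / 100 = 2.63 t/ha

2.63


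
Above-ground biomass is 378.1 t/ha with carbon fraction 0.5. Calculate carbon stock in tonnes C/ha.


Formula: Carbon Stock = Biomass * Carbon Fraction
C = 378.1 t/ha * 0.5
C = 189.1 t C/ha

189.1


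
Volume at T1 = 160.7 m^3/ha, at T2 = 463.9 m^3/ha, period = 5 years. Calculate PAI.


Formula: PAI = (V_T2 - V_T1) / (T2 - T1)
Volume increment = 463.9 - 160.7 = 303.2 m^3/ha
PAI = 303.2 / 5 = 60.64 m^3/ha/year

60.64


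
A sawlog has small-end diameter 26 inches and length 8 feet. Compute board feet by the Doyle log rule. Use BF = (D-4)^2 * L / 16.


Doyle: BF = (D - 4)^2 * L / 16
Adjusted diameter = 26 - 4 = 22 in
(D-4)^2 = 22^2 = 484
BF = 484 * 8 / 16 = 242 BF

242


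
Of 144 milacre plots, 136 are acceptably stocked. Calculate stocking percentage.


Formula: Stocking % = stocked plots / total plots * 100
Stocking = 136 / 144 * 100
Stocking = 0.9444 * 100 = 94.4%

94.4


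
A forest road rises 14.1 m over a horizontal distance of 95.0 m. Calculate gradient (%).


Formula: Gradient = rise / run * 100
Gradient = 14.1 / 95.0 * 100 = 14.8%

14.8


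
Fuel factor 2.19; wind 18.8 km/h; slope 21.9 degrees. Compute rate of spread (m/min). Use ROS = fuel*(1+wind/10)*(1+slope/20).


Formula: ROS = fuel * (1 + wind/10) * (1 + slope/20)
Wind factor = 1 + 18.8/10 = 2.88
Slope factor = 1 + 21.9/20 = 2.095
ROS = 2.19 * 2.88 * 2.095 = 13.21 m/min

13.21


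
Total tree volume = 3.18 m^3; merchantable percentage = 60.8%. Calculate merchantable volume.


Formula: MV = V_total * (merchantable_pct / 100)
Merchantable fraction = 60.8% / 100 = 0.608
MV = 3.18 m^3 * 0.608 = 1.933 m^3

1.933


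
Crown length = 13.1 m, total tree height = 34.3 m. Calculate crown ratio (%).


Formula: Crown Ratio = (Crown Length / Total Height) * 100
CR = (13.1 m / 34.3 m) * 100
CR = 0.3819 * 100 = 38.2%

38.2


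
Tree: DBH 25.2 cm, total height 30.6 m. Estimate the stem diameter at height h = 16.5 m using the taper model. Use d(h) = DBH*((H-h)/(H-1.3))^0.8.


Taper: d(h) = DBH * ((H - h) / (H - 1.3))^0.8
Numerator = H - h = 30.6 - 16.5 = 14.1 m
Denominator = H - 1.3 = 30.6 - 1.3 = 29.3 m
Ratio = 14.1 / 29.3 = 0.48123
d = 25.2 * 0.48123^0.8 = 14.0 cm

14.0


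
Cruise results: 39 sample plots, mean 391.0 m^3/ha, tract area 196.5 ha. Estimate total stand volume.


Formula: Total Volume = Mean Volume per ha * Total Area
Total Volume = 391.0 m^3/ha * 196.5 ha
Total Volume = 76832 m^3

76832


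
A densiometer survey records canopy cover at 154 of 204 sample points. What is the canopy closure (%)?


Formula: Canopy closure = covered points / total points * 100
Closure = 154 / 204 * 100
Closure = 0.7549 * 100 = 75.5%

75.5


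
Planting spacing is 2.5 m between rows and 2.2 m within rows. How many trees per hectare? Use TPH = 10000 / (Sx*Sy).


Formula: TPH = 10000 m^2/ha / (spacing_x * spacing_y)
Area per tree = 2.5 m * 2.2 m = 5.5 m^2
TPH = 10000 / 5.5 = 1818 trees/ha

1818


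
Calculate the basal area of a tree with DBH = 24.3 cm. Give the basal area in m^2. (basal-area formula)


Formula: BA = pi * (DBH/2)^2 / 10000  (cm^2 to m^2)
Radius = DBH/2 = 24.3/2 = 12.15 cm
BA = pi * 12.15^2 / 10000
   = 463.7698 cm^2 / 10000
   = 0.0464 m^2

0.0464


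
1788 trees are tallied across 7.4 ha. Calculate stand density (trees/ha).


Formula: Stand Density = N_trees / Area_ha
Density = 1788 trees / 7.4 ha
Density = 242 trees/ha

242


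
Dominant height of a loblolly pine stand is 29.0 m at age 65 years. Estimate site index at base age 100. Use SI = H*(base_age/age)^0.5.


Formula: SI = H_dom * (base_age / age)^0.5
Age ratio = 100 / 65 = 1.53846
sqrt(age_ratio) = 1.24035
SI = 29.0 * 1.24035 = 36.0 m

36.0


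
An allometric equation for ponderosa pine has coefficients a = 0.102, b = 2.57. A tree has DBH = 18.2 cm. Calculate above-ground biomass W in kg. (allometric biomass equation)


Formula: W = a * DBH^b  (allometric power law)
DBH^b = 18.2^2.57 = 1731.3444
W = 0.102 * 1731.3444 = 176.6 kg

176.6


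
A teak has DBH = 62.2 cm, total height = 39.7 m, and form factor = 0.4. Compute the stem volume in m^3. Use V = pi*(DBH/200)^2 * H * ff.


Formula: V = pi * (DBH/200)^2 * H * ff
Radius = DBH/200 = 62.2/200 = 0.311 m
Radius^2 = 0.311^2 = 0.096721 m^2
V = pi * 0.096721 * 39.7 * 0.4
V = 4.825 m^3

4.825


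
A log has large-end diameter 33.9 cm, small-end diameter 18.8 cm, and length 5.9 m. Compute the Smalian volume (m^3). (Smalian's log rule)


Smalian: V = (A1 + A2)/2 * L,  A = pi*(D/200)^2
A1 = pi*(33.9/200)^2 = 0.090259 m^2
A2 = pi*(18.8/200)^2 = 0.027759 m^2
V = (0.090259+0.027759)/2*5.9 = 0.3482 m^3

0.3482


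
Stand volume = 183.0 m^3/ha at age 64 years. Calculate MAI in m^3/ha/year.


Formula: MAI = Total Volume / Stand Age
MAI = 183.0 m^3/ha / 64 years
MAI = 2.86 m^3/ha/year

2.86


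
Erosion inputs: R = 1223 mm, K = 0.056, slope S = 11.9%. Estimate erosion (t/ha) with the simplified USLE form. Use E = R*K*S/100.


Formula: E = R * K * S / 100  (simplified USLE)
R * K = 1223 * 0.056 = 68.488
E = 68.488 * 11.9 / 100 = 8.15 t/ha

8.15


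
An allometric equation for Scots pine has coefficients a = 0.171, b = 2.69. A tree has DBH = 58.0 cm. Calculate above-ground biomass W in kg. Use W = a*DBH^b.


Formula: W = a * DBH^b  (allometric power law)
DBH^b = 58.0^2.69 = 55414.23
W = 0.171 * 55414.23 = 9475.8 kg

9475.8


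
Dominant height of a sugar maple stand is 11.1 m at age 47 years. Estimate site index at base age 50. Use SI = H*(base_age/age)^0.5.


Formula: SI = H_dom * (base_age / age)^0.5
Age ratio = 50 / 47 = 1.06383
sqrt(age_ratio) = 1.03142
SI = 11.1 * 1.03142 = 11.4 m

11.4


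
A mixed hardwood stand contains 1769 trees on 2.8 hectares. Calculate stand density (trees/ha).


Formula: Stand Density = N_trees / Area_ha
Density = 1769 trees / 2.8 ha
Density = 632 trees/ha

632


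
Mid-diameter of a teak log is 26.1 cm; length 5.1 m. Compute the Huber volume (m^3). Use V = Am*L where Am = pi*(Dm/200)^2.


Huber: V = Am * L,  Am = pi*(Dm/200)^2
Am = pi*(26.1/200)^2 = 0.053502 m^2
V = 0.053502*5.1 = 0.2729 m^3

0.2729


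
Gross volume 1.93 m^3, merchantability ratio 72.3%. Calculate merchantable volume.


Formula: MV = V_total * (merchantable_pct / 100)
Merchantable fraction = 72.3% / 100 = 0.723
MV = 1.93 m^3 * 0.723 = 1.395 m^3

1.395


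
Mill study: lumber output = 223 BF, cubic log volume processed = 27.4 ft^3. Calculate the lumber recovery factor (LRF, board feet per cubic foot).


Formula: LRF = Lumber Output (BF) / Log Input (ft^3)
LRF = 223 BF / 27.4 ft^3
LRF = 8.14 BF/ft^3

8.14


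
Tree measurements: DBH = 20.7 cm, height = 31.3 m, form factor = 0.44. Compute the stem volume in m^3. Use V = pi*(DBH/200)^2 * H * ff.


Formula: V = pi * (DBH/200)^2 * H * ff
Radius = DBH/200 = 20.7/200 = 0.1035 m
Radius^2 = 0.1035^2 = 0.01071225 m^2
V = pi * 0.01071225 * 31.3 * 0.44
V = 0.463 m^3

0.463


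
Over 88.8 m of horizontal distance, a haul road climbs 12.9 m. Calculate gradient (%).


Formula: Gradient = rise / run * 100
Gradient = 12.9 / 88.8 * 100 = 14.5%

14.5


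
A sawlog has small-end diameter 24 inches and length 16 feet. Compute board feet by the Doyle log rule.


Doyle: BF = (D - 4)^2 * L / 16
Adjusted diameter = 24 - 4 = 20 in
(D-4)^2 = 20^2 = 400
BF = 400 * 16 / 16 = 400 BF

400


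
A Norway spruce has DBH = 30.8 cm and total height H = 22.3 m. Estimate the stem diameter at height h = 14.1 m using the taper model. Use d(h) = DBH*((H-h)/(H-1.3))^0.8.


Taper: d(h) = DBH * ((H - h) / (H - 1.3))^0.8
Numerator = H - h = 22.3 - 14.1 = 8.2 m
Denominator = H - 1.3 = 22.3 - 1.3 = 21.0 m
Ratio = 8.2 / 21.0 = 0.39048
d = 30.8 * 0.39048^0.8 = 14.5 cm

14.5


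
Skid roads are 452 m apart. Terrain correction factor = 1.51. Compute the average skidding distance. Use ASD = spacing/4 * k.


Formula: ASD = (spacing / 4) * correction
Uncorrected distance = spacing / 4 = 452 / 4 = 113 m
ASD = 113 * 1.51 = 171 m

171


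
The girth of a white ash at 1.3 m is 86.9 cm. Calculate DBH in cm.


Formula: DBH = C / pi
DBH = 86.9 / pi
pi = 3.14159...
DBH = 27.7 cm

27.7


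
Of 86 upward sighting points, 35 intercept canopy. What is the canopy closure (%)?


Formula: Canopy closure = covered points / total points * 100
Closure = 35 / 86 * 100
Closure = 0.407 * 100 = 40.7%

40.7


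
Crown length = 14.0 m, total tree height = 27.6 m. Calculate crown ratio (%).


Formula: Crown Ratio = (Crown Length / Total Height) * 100
CR = (14.0 m / 27.6 m) * 100
CR = 0.5072 * 100 = 50.7%

50.7


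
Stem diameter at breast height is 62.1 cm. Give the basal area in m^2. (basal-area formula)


Formula: BA = pi * (DBH/2)^2 / 10000  (cm^2 to m^2)
Radius = DBH/2 = 62.1/2 = 31.05 cm
BA = pi * 31.05^2 / 10000
   = 3028.8173 cm^2 / 10000
   = 0.3029 m^2

0.3029


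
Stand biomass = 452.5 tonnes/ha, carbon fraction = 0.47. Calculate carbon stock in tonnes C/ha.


Formula: Carbon Stock = Biomass * Carbon Fraction
C = 452.5 t/ha * 0.47
C = 212.7 t C/ha

212.7


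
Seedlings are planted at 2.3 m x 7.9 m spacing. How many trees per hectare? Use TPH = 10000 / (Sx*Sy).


Formula: TPH = 10000 m^2/ha / (spacing_x * spacing_y)
Area per tree = 2.3 m * 7.9 m = 18.17 m^2
TPH = 10000 / 18.17 = 550 trees/ha

550


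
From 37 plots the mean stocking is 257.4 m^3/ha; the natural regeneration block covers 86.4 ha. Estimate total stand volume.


Formula: Total Volume = Mean Volume per ha * Total Area
Total Volume = 257.4 m^3/ha * 86.4 ha
Total Volume = 22239 m^3

22239


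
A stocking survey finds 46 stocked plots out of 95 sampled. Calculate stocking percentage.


Formula: Stocking % = stocked plots / total plots * 100
Stocking = 46 / 95 * 100
Stocking = 0.4842 * 100 = 48.4%

48.4


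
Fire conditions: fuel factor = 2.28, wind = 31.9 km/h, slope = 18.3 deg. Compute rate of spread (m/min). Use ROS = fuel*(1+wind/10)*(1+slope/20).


Formula: ROS = fuel * (1 + wind/10) * (1 + slope/20)
Wind factor = 1 + 31.9/10 = 4.19
Slope factor = 1 + 18.3/20 = 1.915
ROS = 2.28 * 4.19 * 1.915 = 18.29 m/min

18.29


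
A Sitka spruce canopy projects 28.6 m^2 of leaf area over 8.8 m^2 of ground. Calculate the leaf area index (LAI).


Formula: LAI = total leaf area / ground area  (dimensionless)
LAI = 28.6 m^2 / 8.8 m^2
LAI = 3.25

3.25


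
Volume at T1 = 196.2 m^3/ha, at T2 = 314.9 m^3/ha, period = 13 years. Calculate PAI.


Formula: PAI = (V_T2 - V_T1) / (T2 - T1)
Volume increment = 314.9 - 196.2 = 118.7 m^3/ha
PAI = 118.7 / 13 = 9.13 m^3/ha/year

9.13


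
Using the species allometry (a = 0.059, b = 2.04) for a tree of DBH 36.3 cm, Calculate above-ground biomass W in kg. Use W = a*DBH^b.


Formula: W = a * DBH^b  (allometric power law)
DBH^b = 36.3^2.04 = 1521.2813
W = 0.059 * 1521.2813 = 89.8 kg

89.8


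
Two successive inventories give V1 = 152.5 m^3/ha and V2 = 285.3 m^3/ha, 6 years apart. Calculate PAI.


Formula: PAI = (V_T2 - V_T1) / (T2 - T1)
Volume increment = 285.3 - 152.5 = 132.8 m^3/ha
PAI = 132.8 / 6 = 22.13 m^3/ha/year

22.13


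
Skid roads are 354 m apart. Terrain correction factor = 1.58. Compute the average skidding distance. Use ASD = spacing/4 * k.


Formula: ASD = (spacing / 4) * correction
Uncorrected distance = spacing / 4 = 354 / 4 = 88.5 m
ASD = 88.5 * 1.58 = 140 m

140


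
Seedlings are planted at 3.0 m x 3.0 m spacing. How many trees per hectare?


Formula: TPH = 10000 m^2/ha / (spacing_x * spacing_y)
Area per tree = 3.0 m * 3.0 m = 9.0 m^2
TPH = 10000 / 9.0 = 1111 trees/ha

1111


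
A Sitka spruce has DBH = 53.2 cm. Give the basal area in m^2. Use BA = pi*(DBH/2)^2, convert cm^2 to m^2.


Formula: BA = pi * (DBH/2)^2 / 10000  (cm^2 to m^2)
Radius = DBH/2 = 53.2/2 = 26.6 cm
BA = pi * 26.6^2 / 10000
   = 2222.8653 cm^2 / 10000
   = 0.2223 m^2

0.2223


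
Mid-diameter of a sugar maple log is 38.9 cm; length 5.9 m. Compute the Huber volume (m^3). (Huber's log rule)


Huber: V = Am * L,  Am = pi*(Dm/200)^2
Am = pi*(38.9/200)^2 = 0.118847 m^2
V = 0.118847*5.9 = 0.7012 m^3

0.7012


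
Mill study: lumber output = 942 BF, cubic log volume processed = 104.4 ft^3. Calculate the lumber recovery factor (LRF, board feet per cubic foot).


Formula: LRF = Lumber Output (BF) / Log Input (ft^3)
LRF = 942 BF / 104.4 ft^3
LRF = 9.02 BF/ft^3

9.02


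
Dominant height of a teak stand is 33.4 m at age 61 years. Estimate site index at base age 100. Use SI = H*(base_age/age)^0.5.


Formula: SI = H_dom * (base_age / age)^0.5
Age ratio = 100 / 61 = 1.63934
sqrt(age_ratio) = 1.28037
SI = 33.4 * 1.28037 = 42.8 m

42.8


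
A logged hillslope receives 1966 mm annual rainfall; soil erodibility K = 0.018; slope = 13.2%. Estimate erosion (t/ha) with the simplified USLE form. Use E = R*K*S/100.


Formula: E = R * K * S / 100  (simplified USLE)
R * K = 1966 * 0.018 = 35.388
E = 35.388 * 13.2 / 100 = 4.67 t/ha

4.67


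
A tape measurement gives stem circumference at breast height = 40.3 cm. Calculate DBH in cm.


Formula: DBH = C / pi
DBH = 40.3 / pi
pi = 3.14159...
DBH = 12.8 cm

12.8


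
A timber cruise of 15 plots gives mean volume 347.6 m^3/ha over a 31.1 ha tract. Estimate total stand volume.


Formula: Total Volume = Mean Volume per ha * Total Area
Total Volume = 347.6 m^3/ha * 31.1 ha
Total Volume = 10810 m^3

10810


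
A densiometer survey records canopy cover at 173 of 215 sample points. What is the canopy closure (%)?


Formula: Canopy closure = covered points / total points * 100
Closure = 173 / 215 * 100
Closure = 0.8047 * 100 = 80.5%

80.5


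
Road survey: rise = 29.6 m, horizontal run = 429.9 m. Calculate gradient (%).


Formula: Gradient = rise / run * 100
Gradient = 29.6 / 429.9 * 100 = 6.9%

6.9


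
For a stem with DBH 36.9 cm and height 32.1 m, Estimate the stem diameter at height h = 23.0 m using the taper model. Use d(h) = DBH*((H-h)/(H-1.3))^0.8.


Taper: d(h) = DBH * ((H - h) / (H - 1.3))^0.8
Numerator = H - h = 32.1 - 23.0 = 9.1 m
Denominator = H - 1.3 = 32.1 - 1.3 = 30.8 m
Ratio = 9.1 / 30.8 = 0.29545
d = 36.9 * 0.29545^0.8 = 13.9 cm

13.9


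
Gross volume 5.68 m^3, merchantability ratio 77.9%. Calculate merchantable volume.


Formula: MV = V_total * (merchantable_pct / 100)
Merchantable fraction = 77.9% / 100 = 0.779
MV = 5.68 m^3 * 0.779 = 4.425 m^3

4.425


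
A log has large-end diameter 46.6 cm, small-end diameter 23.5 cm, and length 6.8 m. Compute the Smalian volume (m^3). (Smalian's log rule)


Smalian: V = (A1 + A2)/2 * L,  A = pi*(D/200)^2
A1 = pi*(46.6/200)^2 = 0.170554 m^2
A2 = pi*(23.5/200)^2 = 0.043374 m^2
V = (0.170554+0.043374)/2*6.8 = 0.7274 m^3

0.7274


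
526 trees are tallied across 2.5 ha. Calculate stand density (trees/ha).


Formula: Stand Density = N_trees / Area_ha
Density = 526 trees / 2.5 ha
Density = 210 trees/ha

210


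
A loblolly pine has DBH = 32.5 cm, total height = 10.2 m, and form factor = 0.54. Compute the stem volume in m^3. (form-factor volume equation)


Formula: V = pi * (DBH/200)^2 * H * ff
Radius = DBH/200 = 32.5/200 = 0.1625 m
Radius^2 = 0.1625^2 = 0.02640625 m^2
V = pi * 0.02640625 * 10.2 * 0.54
V = 0.457 m^3

0.457


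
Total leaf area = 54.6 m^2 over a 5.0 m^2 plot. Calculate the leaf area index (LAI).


Formula: LAI = total leaf area / ground area  (dimensionless)
LAI = 54.6 m^2 / 5.0 m^2
LAI = 10.92

10.92


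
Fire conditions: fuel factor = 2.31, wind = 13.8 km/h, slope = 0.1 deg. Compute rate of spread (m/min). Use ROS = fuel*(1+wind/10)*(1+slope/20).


Formula: ROS = fuel * (1 + wind/10) * (1 + slope/20)
Wind factor = 1 + 13.8/10 = 2.38
Slope factor = 1 + 0.1/20 = 1.005
ROS = 2.31 * 2.38 * 1.005 = 5.53 m/min

5.53


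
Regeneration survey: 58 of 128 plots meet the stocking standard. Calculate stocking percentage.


Formula: Stocking % = stocked plots / total plots * 100
Stocking = 58 / 128 * 100
Stocking = 0.4531 * 100 = 45.3%

45.3


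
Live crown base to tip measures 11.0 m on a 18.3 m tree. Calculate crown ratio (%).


Formula: Crown Ratio = (Crown Length / Total Height) * 100
CR = (11.0 m / 18.3 m) * 100
CR = 0.6011 * 100 = 60.1%

60.1


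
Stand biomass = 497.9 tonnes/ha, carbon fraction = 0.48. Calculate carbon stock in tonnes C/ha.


Formula: Carbon Stock = Biomass * Carbon Fraction
C = 497.9 t/ha * 0.48
C = 239.0 t C/ha

239.0


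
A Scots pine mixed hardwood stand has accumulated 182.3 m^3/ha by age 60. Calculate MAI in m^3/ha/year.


Formula: MAI = Total Volume / Stand Age
MAI = 182.3 m^3/ha / 60 years
MAI = 3.04 m^3/ha/year

3.04


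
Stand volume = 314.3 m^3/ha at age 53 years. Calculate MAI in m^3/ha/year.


Formula: MAI = Total Volume / Stand Age
MAI = 314.3 m^3/ha / 53 years
MAI = 5.93 m^3/ha/year

5.93


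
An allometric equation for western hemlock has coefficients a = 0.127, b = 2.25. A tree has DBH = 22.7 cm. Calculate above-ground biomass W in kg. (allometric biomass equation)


Formula: W = a * DBH^b  (allometric power law)
DBH^b = 22.7^2.25 = 1124.7556
W = 0.127 * 1124.7556 = 142.8 kg

142.8


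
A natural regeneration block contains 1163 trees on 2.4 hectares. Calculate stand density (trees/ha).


Formula: Stand Density = N_trees / Area_ha
Density = 1163 trees / 2.4 ha
Density = 485 trees/ha

485


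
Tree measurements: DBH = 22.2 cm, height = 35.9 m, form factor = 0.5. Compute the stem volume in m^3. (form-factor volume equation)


Formula: V = pi * (DBH/200)^2 * H * ff
Radius = DBH/200 = 22.2/200 = 0.111 m
Radius^2 = 0.111^2 = 0.012321 m^2
V = pi * 0.012321 * 35.9 * 0.5
V = 0.695 m^3

0.695


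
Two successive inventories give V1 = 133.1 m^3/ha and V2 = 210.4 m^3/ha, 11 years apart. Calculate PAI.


Formula: PAI = (V_T2 - V_T1) / (T2 - T1)
Volume increment = 210.4 - 133.1 = 77.3 m^3/ha
PAI = 77.3 / 11 = 7.03 m^3/ha/year

7.03


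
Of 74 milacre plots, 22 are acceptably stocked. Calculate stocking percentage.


Formula: Stocking % = stocked plots / total plots * 100
Stocking = 22 / 74 * 100
Stocking = 0.2973 * 100 = 29.7%

29.7


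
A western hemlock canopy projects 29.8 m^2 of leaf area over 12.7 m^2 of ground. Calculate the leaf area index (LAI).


Formula: LAI = total leaf area / ground area  (dimensionless)
LAI = 29.8 m^2 / 12.7 m^2
LAI = 2.35

2.35


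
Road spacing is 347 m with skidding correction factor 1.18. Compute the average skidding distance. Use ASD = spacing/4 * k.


Formula: ASD = (spacing / 4) * correction
Uncorrected distance = spacing / 4 = 347 / 4 = 86.75 m
ASD = 86.75 * 1.18 = 102 m

102


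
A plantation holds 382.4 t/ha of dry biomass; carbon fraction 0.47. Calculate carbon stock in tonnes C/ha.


Formula: Carbon Stock = Biomass * Carbon Fraction
C = 382.4 t/ha * 0.47
C = 179.7 t C/ha

179.7


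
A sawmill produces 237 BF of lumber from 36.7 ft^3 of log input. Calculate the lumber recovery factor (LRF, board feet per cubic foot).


Formula: LRF = Lumber Output (BF) / Log Input (ft^3)
LRF = 237 BF / 36.7 ft^3
LRF = 6.46 BF/ft^3

6.46


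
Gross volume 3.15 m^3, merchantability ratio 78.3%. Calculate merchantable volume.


Formula: MV = V_total * (merchantable_pct / 100)
Merchantable fraction = 78.3% / 100 = 0.783
MV = 3.15 m^3 * 0.783 = 2.466 m^3

2.466


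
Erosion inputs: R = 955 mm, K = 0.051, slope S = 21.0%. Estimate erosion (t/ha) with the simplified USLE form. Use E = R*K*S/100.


Formula: E = R * K * S / 100  (simplified USLE)
R * K = 955 * 0.051 = 48.705
E = 48.705 * 21.0 / 100 = 10.23 t/ha

10.23


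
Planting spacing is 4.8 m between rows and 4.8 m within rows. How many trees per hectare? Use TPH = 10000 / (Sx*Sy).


Formula: TPH = 10000 m^2/ha / (spacing_x * spacing_y)
Area per tree = 4.8 m * 4.8 m = 23.04 m^2
TPH = 10000 / 23.04 = 434 trees/ha

434


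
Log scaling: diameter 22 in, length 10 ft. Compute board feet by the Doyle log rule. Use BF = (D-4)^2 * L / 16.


Doyle: BF = (D - 4)^2 * L / 16
Adjusted diameter = 22 - 4 = 18 in
(D-4)^2 = 18^2 = 324
BF = 324 * 10 / 16 = 203 BF

203


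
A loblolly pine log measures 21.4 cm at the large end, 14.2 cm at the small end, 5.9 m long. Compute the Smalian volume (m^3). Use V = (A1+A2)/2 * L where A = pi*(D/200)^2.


Smalian: V = (A1 + A2)/2 * L,  A = pi*(D/200)^2
A1 = pi*(21.4/200)^2 = 0.035968 m^2
A2 = pi*(14.2/200)^2 = 0.015837 m^2
V = (0.035968+0.015837)/2*5.9 = 0.1528 m^3

0.1528


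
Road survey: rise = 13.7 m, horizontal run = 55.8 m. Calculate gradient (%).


Formula: Gradient = rise / run * 100
Gradient = 13.7 / 55.8 * 100 = 24.6%

24.6


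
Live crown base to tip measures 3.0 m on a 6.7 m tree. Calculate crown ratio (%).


Formula: Crown Ratio = (Crown Length / Total Height) * 100
CR = (3.0 m / 6.7 m) * 100
CR = 0.4478 * 100 = 44.8%

44.8


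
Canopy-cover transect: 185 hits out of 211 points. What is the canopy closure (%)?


Formula: Canopy closure = covered points / total points * 100
Closure = 185 / 211 * 100
Closure = 0.8768 * 100 = 87.7%

87.7


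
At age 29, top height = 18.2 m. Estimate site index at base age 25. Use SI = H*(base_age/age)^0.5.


Formula: SI = H_dom * (base_age / age)^0.5
Age ratio = 25 / 29 = 0.86207
sqrt(age_ratio) = 0.92848
SI = 18.2 * 0.92848 = 16.9 m

16.9


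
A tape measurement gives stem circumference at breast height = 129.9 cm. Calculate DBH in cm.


Formula: DBH = C / pi
DBH = 129.9 / pi
pi = 3.14159...
DBH = 41.3 cm

41.3


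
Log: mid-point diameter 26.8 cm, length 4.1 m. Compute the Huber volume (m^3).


Huber: V = Am * L,  Am = pi*(Dm/200)^2
Am = pi*(26.8/200)^2 = 0.05641 m^2
V = 0.05641*4.1 = 0.2313 m^3

0.2313


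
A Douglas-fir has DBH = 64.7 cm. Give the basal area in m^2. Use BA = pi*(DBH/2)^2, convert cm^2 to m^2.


Formula: BA = pi * (DBH/2)^2 / 10000  (cm^2 to m^2)
Radius = DBH/2 = 64.7/2 = 32.35 cm
BA = pi * 32.35^2 / 10000
   = 3287.7474 cm^2 / 10000
   = 0.3288 m^2

0.3288


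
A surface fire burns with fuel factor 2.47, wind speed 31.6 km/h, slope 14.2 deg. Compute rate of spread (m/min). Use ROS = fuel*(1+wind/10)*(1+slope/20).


Formula: ROS = fuel * (1 + wind/10) * (1 + slope/20)
Wind factor = 1 + 31.6/10 = 4.16
Slope factor = 1 + 14.2/20 = 1.71
ROS = 2.47 * 4.16 * 1.71 = 17.57 m/min

17.57


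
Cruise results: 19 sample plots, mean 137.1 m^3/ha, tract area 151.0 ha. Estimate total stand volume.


Formula: Total Volume = Mean Volume per ha * Total Area
Total Volume = 137.1 m^3/ha * 151.0 ha
Total Volume = 20702 m^3

20702


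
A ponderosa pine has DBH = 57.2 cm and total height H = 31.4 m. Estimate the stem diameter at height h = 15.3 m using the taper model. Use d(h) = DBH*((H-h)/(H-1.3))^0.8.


Taper: d(h) = DBH * ((H - h) / (H - 1.3))^0.8
Numerator = H - h = 31.4 - 15.3 = 16.1 m
Denominator = H - 1.3 = 31.4 - 1.3 = 30.1 m
Ratio = 16.1 / 30.1 = 0.53488
d = 57.2 * 0.53488^0.8 = 34.7 cm

34.7


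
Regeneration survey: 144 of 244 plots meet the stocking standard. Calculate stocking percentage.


Formula: Stocking % = stocked plots / total plots * 100
Stocking = 144 / 244 * 100
Stocking = 0.5902 * 100 = 59.0%

59.0


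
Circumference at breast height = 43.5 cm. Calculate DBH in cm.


Formula: DBH = C / pi
DBH = 43.5 / pi
pi = 3.14159...
DBH = 13.8 cm

13.8


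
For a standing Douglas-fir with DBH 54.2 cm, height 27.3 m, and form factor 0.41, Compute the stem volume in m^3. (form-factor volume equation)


Formula: V = pi * (DBH/200)^2 * H * ff
Radius = DBH/200 = 54.2/200 = 0.271 m
Radius^2 = 0.271^2 = 0.073441 m^2
V = pi * 0.073441 * 27.3 * 0.41
V = 2.582 m^3

2.582


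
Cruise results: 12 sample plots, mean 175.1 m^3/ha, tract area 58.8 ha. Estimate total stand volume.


Formula: Total Volume = Mean Volume per ha * Total Area
Total Volume = 175.1 m^3/ha * 58.8 ha
Total Volume = 10296 m^3

10296


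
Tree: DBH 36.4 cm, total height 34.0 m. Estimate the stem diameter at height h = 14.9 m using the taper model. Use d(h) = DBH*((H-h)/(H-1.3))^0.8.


Taper: d(h) = DBH * ((H - h) / (H - 1.3))^0.8
Numerator = H - h = 34.0 - 14.9 = 19.1 m
Denominator = H - 1.3 = 34.0 - 1.3 = 32.7 m
Ratio = 19.1 / 32.7 = 0.5841
d = 36.4 * 0.5841^0.8 = 23.7 cm

23.7


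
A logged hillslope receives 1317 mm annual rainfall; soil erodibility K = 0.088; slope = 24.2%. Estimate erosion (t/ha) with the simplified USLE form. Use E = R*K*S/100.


Formula: E = R * K * S / 100  (simplified USLE)
R * K = 1317 * 0.088 = 115.896
E = 115.896 * 24.2 / 100 = 28.05 t/ha

28.05


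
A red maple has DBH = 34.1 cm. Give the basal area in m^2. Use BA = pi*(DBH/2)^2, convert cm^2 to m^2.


Formula: BA = pi * (DBH/2)^2 / 10000  (cm^2 to m^2)
Radius = DBH/2 = 34.1/2 = 17.05 cm
BA = pi * 17.05^2 / 10000
   = 913.2688 cm^2 / 10000
   = 0.0913 m^2

0.0913


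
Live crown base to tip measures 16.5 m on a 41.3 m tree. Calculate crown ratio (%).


Formula: Crown Ratio = (Crown Length / Total Height) * 100
CR = (16.5 m / 41.3 m) * 100
CR = 0.3995 * 100 = 40.0%

40.0


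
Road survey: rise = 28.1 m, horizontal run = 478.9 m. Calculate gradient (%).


Formula: Gradient = rise / run * 100
Gradient = 28.1 / 478.9 * 100 = 5.9%

5.9


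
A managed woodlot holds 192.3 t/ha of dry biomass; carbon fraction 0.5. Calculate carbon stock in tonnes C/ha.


Formula: Carbon Stock = Biomass * Carbon Fraction
C = 192.3 t/ha * 0.5
C = 96.2 t C/ha

96.2


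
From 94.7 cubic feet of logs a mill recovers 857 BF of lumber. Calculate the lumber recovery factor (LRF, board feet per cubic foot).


Formula: LRF = Lumber Output (BF) / Log Input (ft^3)
LRF = 857 BF / 94.7 ft^3
LRF = 9.05 BF/ft^3

9.05
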